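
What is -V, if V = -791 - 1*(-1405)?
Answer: -614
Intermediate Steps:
V = 614 (V = -791 + 1405 = 614)
-V = -1*614 = -614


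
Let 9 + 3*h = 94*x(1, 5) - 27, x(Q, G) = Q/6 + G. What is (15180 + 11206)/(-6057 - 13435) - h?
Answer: -13266091/87714 ≈ -151.24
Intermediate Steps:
x(Q, G) = G + Q/6 (x(Q, G) = Q*(1/6) + G = Q/6 + G = G + Q/6)
h = 1349/9 (h = -3 + (94*(5 + (1/6)*1) - 27)/3 = -3 + (94*(5 + 1/6) - 27)/3 = -3 + (94*(31/6) - 27)/3 = -3 + (1457/3 - 27)/3 = -3 + (1/3)*(1376/3) = -3 + 1376/9 = 1349/9 ≈ 149.89)
(15180 + 11206)/(-6057 - 13435) - h = (15180 + 11206)/(-6057 - 13435) - 1*1349/9 = 26386/(-19492) - 1349/9 = 26386*(-1/19492) - 1349/9 = -13193/9746 - 1349/9 = -13266091/87714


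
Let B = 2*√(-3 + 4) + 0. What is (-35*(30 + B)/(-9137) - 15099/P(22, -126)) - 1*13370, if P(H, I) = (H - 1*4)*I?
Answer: -13186772057/986796 ≈ -13363.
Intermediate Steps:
B = 2 (B = 2*√1 + 0 = 2*1 + 0 = 2 + 0 = 2)
P(H, I) = I*(-4 + H) (P(H, I) = (H - 4)*I = (-4 + H)*I = I*(-4 + H))
(-35*(30 + B)/(-9137) - 15099/P(22, -126)) - 1*13370 = (-35*(30 + 2)/(-9137) - 15099*(-1/(126*(-4 + 22)))) - 1*13370 = (-35*32*(-1/9137) - 15099/((-126*18))) - 13370 = (-1120*(-1/9137) - 15099/(-2268)) - 13370 = (1120/9137 - 15099*(-1/2268)) - 13370 = (1120/9137 + 719/108) - 13370 = 6690463/986796 - 13370 = -13186772057/986796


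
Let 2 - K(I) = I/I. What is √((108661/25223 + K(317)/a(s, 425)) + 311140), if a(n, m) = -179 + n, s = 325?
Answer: √4219500682194121742/3682558 ≈ 557.80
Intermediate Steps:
K(I) = 1 (K(I) = 2 - I/I = 2 - 1*1 = 2 - 1 = 1)
√((108661/25223 + K(317)/a(s, 425)) + 311140) = √((108661/25223 + 1/(-179 + 325)) + 311140) = √((108661*(1/25223) + 1/146) + 311140) = √((108661/25223 + 1*(1/146)) + 311140) = √((108661/25223 + 1/146) + 311140) = √(15889729/3682558 + 311140) = √(1145806985849/3682558) = √4219500682194121742/3682558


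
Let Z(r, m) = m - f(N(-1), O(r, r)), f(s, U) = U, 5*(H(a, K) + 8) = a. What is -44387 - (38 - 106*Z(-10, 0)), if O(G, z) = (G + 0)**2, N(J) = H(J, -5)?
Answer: -55025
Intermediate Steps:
H(a, K) = -8 + a/5
N(J) = -8 + J/5
O(G, z) = G**2
Z(r, m) = m - r**2
-44387 - (38 - 106*Z(-10, 0)) = -44387 - (38 - 106*(0 - 1*(-10)**2)) = -44387 - (38 - 106*(0 - 1*100)) = -44387 - (38 - 106*(0 - 100)) = -44387 - (38 - 106*(-100)) = -44387 - (38 + 10600) = -44387 - 1*10638 = -44387 - 10638 = -55025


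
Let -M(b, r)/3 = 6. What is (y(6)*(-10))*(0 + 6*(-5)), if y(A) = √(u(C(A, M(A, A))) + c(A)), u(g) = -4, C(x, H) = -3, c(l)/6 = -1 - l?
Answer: 300*I*√46 ≈ 2034.7*I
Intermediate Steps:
M(b, r) = -18 (M(b, r) = -3*6 = -18)
c(l) = -6 - 6*l (c(l) = 6*(-1 - l) = -6 - 6*l)
y(A) = √(-10 - 6*A) (y(A) = √(-4 + (-6 - 6*A)) = √(-10 - 6*A))
(y(6)*(-10))*(0 + 6*(-5)) = (√(-10 - 6*6)*(-10))*(0 + 6*(-5)) = (√(-10 - 36)*(-10))*(0 - 30) = (√(-46)*(-10))*(-30) = ((I*√46)*(-10))*(-30) = -10*I*√46*(-30) = 300*I*√46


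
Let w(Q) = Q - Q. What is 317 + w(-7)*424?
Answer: 317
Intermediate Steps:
w(Q) = 0
317 + w(-7)*424 = 317 + 0*424 = 317 + 0 = 317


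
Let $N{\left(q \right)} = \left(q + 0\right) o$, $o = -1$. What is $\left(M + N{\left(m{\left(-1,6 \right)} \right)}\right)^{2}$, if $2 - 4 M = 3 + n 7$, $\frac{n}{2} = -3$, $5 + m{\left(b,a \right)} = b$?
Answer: $\frac{4225}{16} \approx 264.06$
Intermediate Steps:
$m{\left(b,a \right)} = -5 + b$
$N{\left(q \right)} = - q$ ($N{\left(q \right)} = \left(q + 0\right) \left(-1\right) = q \left(-1\right) = - q$)
$n = -6$ ($n = 2 \left(-3\right) = -6$)
$M = \frac{41}{4}$ ($M = \frac{1}{2} - \frac{3 - 42}{4} = \frac{1}{2} - - \frac{39}{4} = \frac{1}{2} + \frac{39}{4} = \frac{41}{4} \approx 10.25$)
$\left(M + N{\left(m{\left(-1,6 \right)} \right)}\right)^{2} = \left(\frac{41}{4} - \left(-5 - 1\right)\right)^{2} = \left(\frac{41}{4} - -6\right)^{2} = \left(\frac{41}{4} + 6\right)^{2} = \left(\frac{65}{4}\right)^{2} = \frac{4225}{16}$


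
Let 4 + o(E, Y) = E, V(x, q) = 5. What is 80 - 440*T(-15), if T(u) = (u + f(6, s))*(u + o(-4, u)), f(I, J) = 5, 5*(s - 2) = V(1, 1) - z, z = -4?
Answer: -101120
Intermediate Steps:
o(E, Y) = -4 + E
s = 19/5 (s = 2 + (5 - 1*(-4))/5 = 2 + (5 + 4)/5 = 2 + (1/5)*9 = 2 + 9/5 = 19/5 ≈ 3.8000)
T(u) = (-8 + u)*(5 + u) (T(u) = (u + 5)*(u + (-4 - 4)) = (5 + u)*(u - 8) = (5 + u)*(-8 + u) = (-8 + u)*(5 + u))
80 - 440*T(-15) = 80 - 440*(-40 + (-15)**2 - 3*(-15)) = 80 - 440*(-40 + 225 + 45) = 80 - 440*230 = 80 - 101200 = -101120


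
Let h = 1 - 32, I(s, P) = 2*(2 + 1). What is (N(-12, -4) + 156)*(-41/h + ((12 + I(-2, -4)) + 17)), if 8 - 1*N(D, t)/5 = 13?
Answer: 147506/31 ≈ 4758.3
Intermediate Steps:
I(s, P) = 6 (I(s, P) = 2*3 = 6)
N(D, t) = -25 (N(D, t) = 40 - 5*13 = 40 - 65 = -25)
h = -31
(N(-12, -4) + 156)*(-41/h + ((12 + I(-2, -4)) + 17)) = (-25 + 156)*(-41/(-31) + ((12 + 6) + 17)) = 131*(-41*(-1/31) + (18 + 17)) = 131*(41/31 + 35) = 131*(1126/31) = 147506/31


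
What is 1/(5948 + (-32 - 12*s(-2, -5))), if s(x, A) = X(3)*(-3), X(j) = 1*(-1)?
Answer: 1/5880 ≈ 0.00017007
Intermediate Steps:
X(j) = -1
s(x, A) = 3 (s(x, A) = -1*(-3) = 3)
1/(5948 + (-32 - 12*s(-2, -5))) = 1/(5948 + (-32 - 12*3)) = 1/(5948 + (-32 - 36)) = 1/(5948 - 68) = 1/5880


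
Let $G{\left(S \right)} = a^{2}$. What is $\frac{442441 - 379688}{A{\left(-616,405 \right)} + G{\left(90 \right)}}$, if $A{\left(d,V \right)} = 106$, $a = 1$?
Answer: $\frac{62753}{107} \approx 586.48$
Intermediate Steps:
$G{\left(S \right)} = 1$ ($G{\left(S \right)} = 1^{2} = 1$)
$\frac{442441 - 379688}{A{\left(-616,405 \right)} + G{\left(90 \right)}} = \frac{442441 - 379688}{106 + 1} = \frac{62753}{107}$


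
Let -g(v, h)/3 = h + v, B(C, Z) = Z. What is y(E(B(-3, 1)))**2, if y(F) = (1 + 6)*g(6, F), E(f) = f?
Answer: 21609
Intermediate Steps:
g(v, h) = -3*h - 3*v (g(v, h) = -3*(h + v) = -3*h - 3*v)
y(F) = -126 - 21*F (y(F) = (1 + 6)*(-3*F - 3*6) = 7*(-3*F - 18) = 7*(-18 - 3*F) = -126 - 21*F)
y(E(B(-3, 1)))**2 = (-126 - 21*1)**2 = (-126 - 21)**2 = (-147)**2 = 21609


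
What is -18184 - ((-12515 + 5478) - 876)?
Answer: -10271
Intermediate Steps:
-18184 - ((-12515 + 5478) - 876) = -18184 - (-7037 - 876) = -18184 - 1*(-7913) = -18184 + 7913 = -10271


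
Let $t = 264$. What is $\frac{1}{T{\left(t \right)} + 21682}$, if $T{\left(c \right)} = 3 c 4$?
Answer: $\frac{1}{24850} \approx 4.0241 \cdot 10^{-5}$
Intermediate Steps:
$T{\left(c \right)} = 12 c$
$\frac{1}{T{\left(t \right)} + 21682} = \frac{1}{12 \cdot 264 + 21682} = \frac{1}{3168 + 21682} = \frac{1}{24850}$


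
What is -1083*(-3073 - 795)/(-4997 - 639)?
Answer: -1047261/1409 ≈ -743.27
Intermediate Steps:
-1083*(-3073 - 795)/(-4997 - 639) = -1083/((-5636/(-3868))) = -1083/((-5636*(-1/3868))) = -1083/1409/967 = -1083*967/1409 = -1047261/1409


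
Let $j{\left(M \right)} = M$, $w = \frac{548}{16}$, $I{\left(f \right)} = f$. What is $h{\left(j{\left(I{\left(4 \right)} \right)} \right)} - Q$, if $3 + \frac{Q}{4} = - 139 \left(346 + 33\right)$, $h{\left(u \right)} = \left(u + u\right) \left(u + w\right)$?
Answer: $211042$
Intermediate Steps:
$w = \frac{137}{4}$ ($w = 548 \cdot \frac{1}{16} = \frac{137}{4} \approx 34.25$)
$h{\left(u \right)} = 2 u \left(\frac{137}{4} + u\right)$ ($h{\left(u \right)} = \left(u + u\right) \left(u + \frac{137}{4}\right) = 2 u \left(\frac{137}{4} + u\right)$)
$Q = -210736$ ($Q = -12 + 4 \left(- 139 \left(346 + 33\right)\right) = -12 + 4 \left(\left(-139\right) 379\right) = -12 + 4 \left(-52681\right) = -12 - 210724 = -210736$)
$h{\left(j{\left(I{\left(4 \right)} \right)} \right)} - Q = \frac{1}{2} \cdot 4 \left(137 + 4 \cdot 4\right) - -210736 = \frac{1}{2} \cdot 4 \left(137 + 16\right) + 210736 = \frac{1}{2} \cdot 4 \cdot 153 + 210736 = 306 + 210736 = 211042$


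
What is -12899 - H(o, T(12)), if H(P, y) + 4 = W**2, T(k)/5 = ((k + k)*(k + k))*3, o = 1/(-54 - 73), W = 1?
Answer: -12896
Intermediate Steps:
o = -1/127 (o = 1/(-127) = -1/127 ≈ -0.0078740)
T(k) = 60*k**2 (T(k) = 5*(((k + k)*(k + k))*3) = 5*(((2*k)*(2*k))*3) = 5*((4*k**2)*3) = 5*(12*k**2) = 60*k**2)
H(P, y) = -3 (H(P, y) = -4 + 1**2 = -4 + 1 = -3)
-12899 - H(o, T(12)) = -12899 - 1*(-3) = -12899 + 3 = -12896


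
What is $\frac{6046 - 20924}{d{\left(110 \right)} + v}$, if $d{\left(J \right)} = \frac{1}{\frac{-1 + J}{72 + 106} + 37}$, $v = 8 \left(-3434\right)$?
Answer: $\frac{49804105}{91962431} \approx 0.54157$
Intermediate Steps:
$v = -27472$
$d{\left(J \right)} = \frac{1}{\frac{6585}{178} + \frac{J}{178}}$ ($d{\left(J \right)} = \frac{1}{\frac{-1 + J}{178} + 37} = \frac{1}{\left(-1 + J\right) \frac{1}{178} + 37} = \frac{1}{\left(- \frac{1}{178} + \frac{J}{178}\right) + 37} = \frac{1}{\frac{6585}{178} + \frac{J}{178}}$)
$\frac{6046 - 20924}{d{\left(110 \right)} + v} = \frac{6046 - 20924}{\frac{178}{6585 + 110} - 27472} = - \frac{14878}{\frac{178}{6695} - 27472} = - \frac{14878}{- \frac{183924862}{6695}} = \left(-14878\right) \left(- \frac{6695}{183924862}\right) = \frac{49804105}{91962431}$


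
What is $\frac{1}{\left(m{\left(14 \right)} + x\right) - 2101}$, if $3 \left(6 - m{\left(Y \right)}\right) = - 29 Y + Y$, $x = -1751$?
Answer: $- \frac{3}{11146} \approx -0.00026916$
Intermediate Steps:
$m{\left(Y \right)} = 6 + \frac{28 Y}{3}$ ($m{\left(Y \right)} = 6 - \frac{- 29 Y + Y}{3} = 6 - \frac{\left(-28\right) Y}{3} = 6 + \frac{28 Y}{3}$)
$\frac{1}{\left(m{\left(14 \right)} + x\right) - 2101} = \frac{1}{\left(\left(6 + \frac{28}{3} \cdot 14\right) - 1751\right) - 2101} = \frac{1}{\left(\left(6 + \frac{392}{3}\right) - 1751\right) - 2101} = \frac{1}{\left(\frac{410}{3} - 1751\right) - 2101} = \frac{1}{- \frac{4843}{3} - 2101} = \frac{1}{- \frac{11146}{3}} = - \frac{3}{11146}$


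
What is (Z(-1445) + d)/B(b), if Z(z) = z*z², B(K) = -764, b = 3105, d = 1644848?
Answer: 3015551277/764 ≈ 3.9471e+6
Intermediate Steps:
Z(z) = z³
(Z(-1445) + d)/B(b) = ((-1445)³ + 1644848)/(-764) = (-3017196125 + 1644848)*(-1/764) = -3015551277*(-1/764) = 3015551277/764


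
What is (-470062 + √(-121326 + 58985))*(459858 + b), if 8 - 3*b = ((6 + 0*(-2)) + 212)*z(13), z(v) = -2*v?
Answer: -217051128500 + 461750*I*√62341 ≈ -2.1705e+11 + 1.1529e+8*I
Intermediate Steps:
b = 1892 (b = 8/3 - ((6 + 0*(-2)) + 212)*(-2*13)/3 = 8/3 - ((6 + 0) + 212)*(-26)/3 = 8/3 - (6 + 212)*(-26)/3 = 8/3 - 218*(-26)/3 = 8/3 - ⅓*(-5668) = 8/3 + 5668/3 = 1892)
(-470062 + √(-121326 + 58985))*(459858 + b) = (-470062 + √(-121326 + 58985))*(459858 + 1892) = (-470062 + √(-62341))*461750 = (-470062 + I*√62341)*461750 = -217051128500 + 461750*I*√62341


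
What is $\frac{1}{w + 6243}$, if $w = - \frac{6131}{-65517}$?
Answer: $\frac{65517}{409028762} \approx 0.00016018$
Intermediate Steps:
$w = \frac{6131}{65517}$ ($w = \left(-6131\right) \left(- \frac{1}{65517}\right) = \frac{6131}{65517} \approx 0.093579$)
$\frac{1}{w + 6243} = \frac{1}{\frac{6131}{65517} + 6243} = \frac{1}{\frac{409028762}{65517}} = \frac{65517}{409028762}$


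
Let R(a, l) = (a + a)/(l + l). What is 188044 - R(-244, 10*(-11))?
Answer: 10342298/55 ≈ 1.8804e+5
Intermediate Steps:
R(a, l) = a/l (R(a, l) = (2*a)/((2*l)) = (2*a)*(1/(2*l)) = a/l)
188044 - R(-244, 10*(-11)) = 188044 - (-244)/(10*(-11)) = 188044 - (-244)/(-110) = 188044 - (-244)*(-1)/110 = 188044 - 1*122/55 = 188044 - 122/55 = 10342298/55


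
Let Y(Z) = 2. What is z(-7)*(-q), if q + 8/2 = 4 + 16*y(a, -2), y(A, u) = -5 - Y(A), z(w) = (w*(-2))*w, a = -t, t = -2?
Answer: -10976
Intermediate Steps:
a = 2 (a = -1*(-2) = 2)
z(w) = -2*w² (z(w) = (-2*w)*w = -2*w²)
y(A, u) = -7 (y(A, u) = -5 - 1*2 = -5 - 2 = -7)
q = -112 (q = -4 + (4 + 16*(-7)) = -4 + (4 - 112) = -4 - 108 = -112)
z(-7)*(-q) = (-2*(-7)²)*(-1*(-112)) = -2*49*112 = -98*112 = -10976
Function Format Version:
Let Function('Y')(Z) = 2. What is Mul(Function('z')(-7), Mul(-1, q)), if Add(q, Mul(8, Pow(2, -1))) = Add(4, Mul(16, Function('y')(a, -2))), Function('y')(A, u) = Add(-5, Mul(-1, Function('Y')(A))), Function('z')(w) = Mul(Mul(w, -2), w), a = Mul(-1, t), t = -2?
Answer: -10976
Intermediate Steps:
a = 2 (a = Mul(-1, -2) = 2)
Function('z')(w) = Mul(-2, Pow(w, 2)) (Function('z')(w) = Mul(Mul(-2, w), w) = Mul(-2, Pow(w, 2)))
Function('y')(A, u) = -7 (Function('y')(A, u) = Add(-5, Mul(-1, 2)) = Add(-5, -2) = -7)
q = -112 (q = Add(-4, Add(4, Mul(16, -7))) = Add(-4, Add(4, -112)) = Add(-4, -108) = -112)
Mul(Function('z')(-7), Mul(-1, q)) = Mul(Mul(-2, Pow(-7, 2)), Mul(-1, -112)) = Mul(Mul(-2, 49), 112) = Mul(-98, 112) = -10976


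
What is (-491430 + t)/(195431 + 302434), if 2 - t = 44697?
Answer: -107225/99573 ≈ -1.0768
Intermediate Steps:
t = -44695 (t = 2 - 1*44697 = 2 - 44697 = -44695)
(-491430 + t)/(195431 + 302434) = (-491430 - 44695)/(195431 + 302434) = -536125/497865 = -536125*1/497865 = -107225/99573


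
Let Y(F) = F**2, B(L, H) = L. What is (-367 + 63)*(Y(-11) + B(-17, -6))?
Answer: -31616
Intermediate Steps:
(-367 + 63)*(Y(-11) + B(-17, -6)) = (-367 + 63)*((-11)**2 - 17) = -304*(121 - 17) = -304*104 = -31616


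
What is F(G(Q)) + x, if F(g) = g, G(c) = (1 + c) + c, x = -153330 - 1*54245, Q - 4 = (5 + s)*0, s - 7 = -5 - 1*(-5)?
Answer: -207566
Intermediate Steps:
s = 7 (s = 7 + (-5 - 1*(-5)) = 7 + (-5 + 5) = 7 + 0 = 7)
Q = 4 (Q = 4 + (5 + 7)*0 = 4 + 12*0 = 4 + 0 = 4)
x = -207575 (x = -153330 - 54245 = -207575)
G(c) = 1 + 2*c
F(G(Q)) + x = (1 + 2*4) - 207575 = (1 + 8) - 207575 = 9 - 207575 = -207566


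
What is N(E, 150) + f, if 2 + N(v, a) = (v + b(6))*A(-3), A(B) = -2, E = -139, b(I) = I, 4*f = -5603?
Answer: -4547/4 ≈ -1136.8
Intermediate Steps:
f = -5603/4 (f = (1/4)*(-5603) = -5603/4 ≈ -1400.8)
N(v, a) = -14 - 2*v (N(v, a) = -2 + (v + 6)*(-2) = -2 + (6 + v)*(-2) = -2 + (-12 - 2*v) = -14 - 2*v)
N(E, 150) + f = (-14 - 2*(-139)) - 5603/4 = (-14 + 278) - 5603/4 = 264 - 5603/4 = -4547/4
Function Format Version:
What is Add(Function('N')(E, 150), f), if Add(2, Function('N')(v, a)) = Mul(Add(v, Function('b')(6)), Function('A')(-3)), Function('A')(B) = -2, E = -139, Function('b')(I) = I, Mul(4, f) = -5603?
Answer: Rational(-4547, 4) ≈ -1136.8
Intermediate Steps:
f = Rational(-5603, 4) (f = Mul(Rational(1, 4), -5603) = Rational(-5603, 4) ≈ -1400.8)
Function('N')(v, a) = Add(-14, Mul(-2, v)) (Function('N')(v, a) = Add(-2, Mul(Add(v, 6), -2)) = Add(-2, Mul(Add(6, v), -2)) = Add(-2, Add(-12, Mul(-2, v))) = Add(-14, Mul(-2, v)))
Add(Function('N')(E, 150), f) = Add(Add(-14, Mul(-2, -139)), Rational(-5603, 4)) = Add(Add(-14, 278), Rational(-5603, 4)) = Add(264, Rational(-5603, 4)) = Rational(-4547, 4)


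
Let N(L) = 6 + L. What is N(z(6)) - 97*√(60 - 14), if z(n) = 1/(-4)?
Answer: 23/4 - 97*√46 ≈ -652.14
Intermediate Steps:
z(n) = -¼ (z(n) = 1*(-¼) = -¼)
N(z(6)) - 97*√(60 - 14) = (6 - ¼) - 97*√(60 - 14) = 23/4 - 97*√46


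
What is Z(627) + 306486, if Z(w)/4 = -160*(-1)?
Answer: 307126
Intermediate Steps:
Z(w) = 640 (Z(w) = 4*(-160*(-1)) = 4*160 = 640)
Z(627) + 306486 = 640 + 306486 = 307126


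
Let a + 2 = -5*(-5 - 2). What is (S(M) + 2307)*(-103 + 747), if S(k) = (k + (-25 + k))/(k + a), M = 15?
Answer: 17829301/12 ≈ 1.4858e+6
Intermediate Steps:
a = 33 (a = -2 - 5*(-5 - 2) = -2 - 5*(-7) = -2 + 35 = 33)
S(k) = (-25 + 2*k)/(33 + k) (S(k) = (k + (-25 + k))/(k + 33) = (-25 + 2*k)/(33 + k))
(S(M) + 2307)*(-103 + 747) = ((-25 + 2*15)/(33 + 15) + 2307)*(-103 + 747) = ((-25 + 30)/48 + 2307)*644 = ((1/48)*5 + 2307)*644 = (5/48 + 2307)*644 = (110741/48)*644 = 17829301/12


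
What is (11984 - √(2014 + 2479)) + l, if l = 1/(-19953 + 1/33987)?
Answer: 8126861004253/678142610 - √4493 ≈ 11917.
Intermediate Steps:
l = -33987/678142610 (l = 1/(-19953 + 1/33987) = 1/(-678142610/33987) = -33987/678142610 ≈ -5.0118e-5)
(11984 - √(2014 + 2479)) + l = (11984 - √(2014 + 2479)) - 33987/678142610 = (11984 - √4493) - 33987/678142610 = 8126861004253/678142610 - √4493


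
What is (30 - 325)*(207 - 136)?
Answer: -20945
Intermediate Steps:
(30 - 325)*(207 - 136) = -295*71 = -20945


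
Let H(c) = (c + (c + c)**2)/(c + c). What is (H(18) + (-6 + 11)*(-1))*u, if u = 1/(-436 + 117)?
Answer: -63/638 ≈ -0.098746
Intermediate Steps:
H(c) = (c + 4*c**2)/(2*c) (H(c) = (c + (2*c)**2)/((2*c)) = (c + 4*c**2)*(1/(2*c)) = (c + 4*c**2)/(2*c))
u = -1/319 (u = 1/(-319) = -1/319 ≈ -0.0031348)
(H(18) + (-6 + 11)*(-1))*u = ((1/2 + 2*18) + (-6 + 11)*(-1))*(-1/319) = ((1/2 + 36) + 5*(-1))*(-1/319) = (73/2 - 5)*(-1/319) = (63/2)*(-1/319) = -63/638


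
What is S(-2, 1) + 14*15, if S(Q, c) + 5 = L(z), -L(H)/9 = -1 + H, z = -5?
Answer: 259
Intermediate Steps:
L(H) = 9 - 9*H (L(H) = -9*(-1 + H) = 9 - 9*H)
S(Q, c) = 49 (S(Q, c) = -5 + (9 - 9*(-5)) = -5 + (9 + 45) = -5 + 54 = 49)
S(-2, 1) + 14*15 = 49 + 14*15 = 49 + 210 = 259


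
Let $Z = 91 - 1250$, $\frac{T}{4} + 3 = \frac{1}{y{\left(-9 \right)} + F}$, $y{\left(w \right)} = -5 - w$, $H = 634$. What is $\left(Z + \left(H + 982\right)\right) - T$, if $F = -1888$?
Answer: $\frac{220900}{471} \approx 469.0$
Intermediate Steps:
$T = - \frac{5653}{471}$ ($T = -12 + \frac{4}{\left(-5 - -9\right) - 1888} = -12 + \frac{4}{\left(-5 + 9\right) - 1888} = -12 + \frac{4}{4 - 1888} = -12 + \frac{4}{-1884} = -12 + 4 \left(- \frac{1}{1884}\right) = -12 - \frac{1}{471} = - \frac{5653}{471} \approx -12.002$)
$Z = -1159$
$\left(Z + \left(H + 982\right)\right) - T = \left(-1159 + \left(634 + 982\right)\right) - - \frac{5653}{471} = \left(-1159 + 1616\right) + \frac{5653}{471} = 457 + \frac{5653}{471} = \frac{220900}{471}$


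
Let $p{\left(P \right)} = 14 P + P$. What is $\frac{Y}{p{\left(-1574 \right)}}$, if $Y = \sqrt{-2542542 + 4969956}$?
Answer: $- \frac{\sqrt{2427414}}{23610} \approx -0.06599$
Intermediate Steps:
$p{\left(P \right)} = 15 P$
$Y = \sqrt{2427414} \approx 1558.0$
$\frac{Y}{p{\left(-1574 \right)}} = \frac{\sqrt{2427414}}{15 \left(-1574\right)} = \frac{\sqrt{2427414}}{-23610} = \sqrt{2427414} \left(- \frac{1}{23610}\right) = - \frac{\sqrt{2427414}}{23610}$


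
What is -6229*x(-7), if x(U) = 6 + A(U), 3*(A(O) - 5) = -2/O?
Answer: -1451357/21 ≈ -69112.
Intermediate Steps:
A(O) = 5 - 2/(3*O) (A(O) = 5 + (-2/O)/3 = 5 - 2/(3*O))
x(U) = 11 - 2/(3*U) (x(U) = 6 + (5 - 2/(3*U)) = 11 - 2/(3*U))
-6229*x(-7) = -6229*(11 - 2/3/(-7)) = -6229*(11 - 2/3*(-1/7)) = -6229*(11 + 2/21) = -6229*233/21 = -1451357/21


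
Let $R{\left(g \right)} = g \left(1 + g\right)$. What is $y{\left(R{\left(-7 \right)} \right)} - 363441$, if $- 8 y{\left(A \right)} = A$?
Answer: $- \frac{1453785}{4} \approx -3.6345 \cdot 10^{5}$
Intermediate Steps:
$y{\left(A \right)} = - \frac{A}{8}$
$y{\left(R{\left(-7 \right)} \right)} - 363441 = - \frac{\left(-7\right) \left(1 - 7\right)}{8} - 363441 = - \frac{\left(-7\right) \left(-6\right)}{8} - 363441 = \left(- \frac{1}{8}\right) 42 - 363441 = - \frac{21}{4} - 363441 = - \frac{1453785}{4}$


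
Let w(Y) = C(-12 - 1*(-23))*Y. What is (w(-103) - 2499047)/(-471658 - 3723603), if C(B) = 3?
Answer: 2499356/4195261 ≈ 0.59576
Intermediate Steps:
w(Y) = 3*Y
(w(-103) - 2499047)/(-471658 - 3723603) = (3*(-103) - 2499047)/(-471658 - 3723603) = (-309 - 2499047)/(-4195261) = -2499356*(-1/4195261) = 2499356/4195261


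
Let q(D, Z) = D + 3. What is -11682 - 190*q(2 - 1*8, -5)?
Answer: -11112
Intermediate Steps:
q(D, Z) = 3 + D
-11682 - 190*q(2 - 1*8, -5) = -11682 - 190*(3 + (2 - 1*8)) = -11682 - 190*(3 + (2 - 8)) = -11682 - 190*(3 - 6) = -11682 - 190*(-3) = -11682 + 570 = -11112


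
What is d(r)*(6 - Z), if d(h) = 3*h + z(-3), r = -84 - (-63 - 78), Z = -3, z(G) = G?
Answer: 1512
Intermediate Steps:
r = 57 (r = -84 - 1*(-141) = -84 + 141 = 57)
d(h) = -3 + 3*h (d(h) = 3*h - 3 = -3 + 3*h)
d(r)*(6 - Z) = (-3 + 3*57)*(6 - 1*(-3)) = (-3 + 171)*(6 + 3) = 168*9 = 1512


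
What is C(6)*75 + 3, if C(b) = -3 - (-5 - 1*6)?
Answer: 603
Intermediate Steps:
C(b) = 8 (C(b) = -3 - (-5 - 6) = -3 - 1*(-11) = -3 + 11 = 8)
C(6)*75 + 3 = 8*75 + 3 = 600 + 3 = 603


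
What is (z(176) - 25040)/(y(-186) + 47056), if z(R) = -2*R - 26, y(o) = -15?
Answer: -25418/47041 ≈ -0.54034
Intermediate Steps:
z(R) = -26 - 2*R
(z(176) - 25040)/(y(-186) + 47056) = ((-26 - 2*176) - 25040)/(-15 + 47056) = ((-26 - 352) - 25040)/47041 = (-378 - 25040)*(1/47041) = -25418*1/47041 = -25418/47041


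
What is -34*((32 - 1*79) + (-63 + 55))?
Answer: 1870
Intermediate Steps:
-34*((32 - 1*79) + (-63 + 55)) = -34*((32 - 79) - 8) = -34*(-47 - 8) = -34*(-55) = 1870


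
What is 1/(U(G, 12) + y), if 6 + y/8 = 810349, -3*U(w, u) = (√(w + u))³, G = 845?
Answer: 58344696/378233098503031 + 2571*√857/378233098503031 ≈ 1.5445e-7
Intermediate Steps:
U(w, u) = -(u + w)^(3/2)/3 (U(w, u) = -(w + u)^(3/2)/3 = -(u + w)^(3/2)/3)
y = 6482744 (y = -48 + 8*810349 = -48 + 6482792 = 6482744)
1/(U(G, 12) + y) = 1/(-(12 + 845)^(3/2)/3 + 6482744) = 1/(-857*√857/3 + 6482744) = 1/(6482744 - 857*√857/3)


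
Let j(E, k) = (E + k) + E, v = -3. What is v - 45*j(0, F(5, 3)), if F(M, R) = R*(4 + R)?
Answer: -948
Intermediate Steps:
j(E, k) = k + 2*E
v - 45*j(0, F(5, 3)) = -3 - 45*(3*(4 + 3) + 2*0) = -3 - 45*(3*7 + 0) = -3 - 45*(21 + 0) = -3 - 45*21 = -3 - 945 = -948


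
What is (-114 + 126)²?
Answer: 144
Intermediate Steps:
(-114 + 126)² = 12² = 144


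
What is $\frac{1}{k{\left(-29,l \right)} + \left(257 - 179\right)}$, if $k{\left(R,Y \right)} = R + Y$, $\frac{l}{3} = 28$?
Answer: $\frac{1}{133} \approx 0.0075188$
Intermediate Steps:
$l = 84$ ($l = 3 \cdot 28 = 84$)
$\frac{1}{k{\left(-29,l \right)} + \left(257 - 179\right)} = \frac{1}{\left(-29 + 84\right) + \left(257 - 179\right)} = \frac{1}{55 + 78} = \frac{1}{133}$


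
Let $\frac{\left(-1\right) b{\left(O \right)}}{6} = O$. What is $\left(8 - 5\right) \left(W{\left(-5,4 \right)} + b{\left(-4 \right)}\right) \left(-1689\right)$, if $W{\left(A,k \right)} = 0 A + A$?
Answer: $-96273$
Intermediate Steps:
$b{\left(O \right)} = - 6 O$
$W{\left(A,k \right)} = A$ ($W{\left(A,k \right)} = 0 + A = A$)
$\left(8 - 5\right) \left(W{\left(-5,4 \right)} + b{\left(-4 \right)}\right) \left(-1689\right) = \left(8 - 5\right) \left(-5 - -24\right) \left(-1689\right) = 3 \left(-5 + 24\right) \left(-1689\right) = 3 \cdot 19 \left(-1689\right) = 57 \left(-1689\right) = -96273$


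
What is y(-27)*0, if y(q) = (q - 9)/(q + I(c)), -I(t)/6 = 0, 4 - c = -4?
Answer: 0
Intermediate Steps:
c = 8 (c = 4 - 1*(-4) = 4 + 4 = 8)
I(t) = 0 (I(t) = -6*0 = 0)
y(q) = (-9 + q)/q (y(q) = (q - 9)/(q + 0) = (-9 + q)/q)
y(-27)*0 = ((-9 - 27)/(-27))*0 = -1/27*(-36)*0 = (4/3)*0 = 0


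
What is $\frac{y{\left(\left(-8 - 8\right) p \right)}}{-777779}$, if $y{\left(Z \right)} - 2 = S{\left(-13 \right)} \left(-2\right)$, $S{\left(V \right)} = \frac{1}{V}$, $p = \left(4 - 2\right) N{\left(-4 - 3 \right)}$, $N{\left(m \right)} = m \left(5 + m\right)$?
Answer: $- \frac{28}{10111127} \approx -2.7692 \cdot 10^{-6}$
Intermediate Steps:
$p = 28$ ($p = \left(4 - 2\right) \left(-4 - 3\right) \left(5 - 7\right) = 2 \left(-4 - 3\right) \left(5 - 7\right) = 2 \left(- 7 \left(5 - 7\right)\right) = 2 \left(\left(-7\right) \left(-2\right)\right) = 2 \cdot 14 = 28$)
$y{\left(Z \right)} = \frac{28}{13}$ ($y{\left(Z \right)} = 2 + \frac{1}{-13} \left(-2\right) = 2 - - \frac{2}{13} = 2 + \frac{2}{13} = \frac{28}{13}$)
$\frac{y{\left(\left(-8 - 8\right) p \right)}}{-777779} = \frac{28}{13 \left(-777779\right)} = \frac{28}{13} \left(- \frac{1}{777779}\right) = - \frac{28}{10111127}$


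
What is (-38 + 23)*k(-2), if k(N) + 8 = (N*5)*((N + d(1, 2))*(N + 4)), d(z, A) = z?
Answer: -180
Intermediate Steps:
k(N) = -8 + 5*N*(1 + N)*(4 + N) (k(N) = -8 + (N*5)*((N + 1)*(N + 4)) = -8 + (5*N)*((1 + N)*(4 + N)) = -8 + 5*N*(1 + N)*(4 + N))
(-38 + 23)*k(-2) = (-38 + 23)*(-8 + 5*(-2)³ + 20*(-2) + 25*(-2)²) = -15*(-8 + 5*(-8) - 40 + 25*4) = -15*(-8 - 40 - 40 + 100) = -15*12 = -180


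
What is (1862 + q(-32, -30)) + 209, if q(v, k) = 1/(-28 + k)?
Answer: 120117/58 ≈ 2071.0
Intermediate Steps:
(1862 + q(-32, -30)) + 209 = (1862 + 1/(-28 - 30)) + 209 = (1862 + 1/(-58)) + 209 = (1862 - 1/58) + 209 = 107995/58 + 209 = 120117/58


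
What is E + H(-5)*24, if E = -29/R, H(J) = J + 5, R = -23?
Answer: 29/23 ≈ 1.2609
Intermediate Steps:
H(J) = 5 + J
E = 29/23 (E = -29/(-23) = -29*(-1/23) = 29/23 ≈ 1.2609)
E + H(-5)*24 = 29/23 + (5 - 5)*24 = 29/23 + 0*24 = 29/23 + 0 = 29/23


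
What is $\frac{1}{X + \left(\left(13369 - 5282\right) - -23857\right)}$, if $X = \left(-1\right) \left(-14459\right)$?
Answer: $\frac{1}{46403} \approx 2.155 \cdot 10^{-5}$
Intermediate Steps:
$X = 14459$
$\frac{1}{X + \left(\left(13369 - 5282\right) - -23857\right)} = \frac{1}{14459 + \left(\left(13369 - 5282\right) - -23857\right)} = \frac{1}{14459 + \left(8087 + 23857\right)} = \frac{1}{14459 + 31944} = \frac{1}{46403}$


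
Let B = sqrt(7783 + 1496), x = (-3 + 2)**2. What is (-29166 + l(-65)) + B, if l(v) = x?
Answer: -29165 + 3*sqrt(1031) ≈ -29069.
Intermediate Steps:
x = 1 (x = (-1)**2 = 1)
l(v) = 1
B = 3*sqrt(1031) (B = sqrt(9279) = 3*sqrt(1031) ≈ 96.328)
(-29166 + l(-65)) + B = (-29166 + 1) + 3*sqrt(1031) = -29165 + 3*sqrt(1031)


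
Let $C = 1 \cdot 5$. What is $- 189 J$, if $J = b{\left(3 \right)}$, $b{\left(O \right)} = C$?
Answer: $-945$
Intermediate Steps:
$C = 5$
$b{\left(O \right)} = 5$
$J = 5$
$- 189 J = \left(-189\right) 5 = -945$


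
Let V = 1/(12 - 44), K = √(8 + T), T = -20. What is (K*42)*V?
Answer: -21*I*√3/8 ≈ -4.5466*I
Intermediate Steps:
K = 2*I*√3 (K = √(8 - 20) = √(-12) = 2*I*√3 ≈ 3.4641*I)
V = -1/32 (V = 1/(-32) = -1/32 ≈ -0.031250)
(K*42)*V = ((2*I*√3)*42)*(-1/32) = (84*I*√3)*(-1/32) = -21*I*√3/8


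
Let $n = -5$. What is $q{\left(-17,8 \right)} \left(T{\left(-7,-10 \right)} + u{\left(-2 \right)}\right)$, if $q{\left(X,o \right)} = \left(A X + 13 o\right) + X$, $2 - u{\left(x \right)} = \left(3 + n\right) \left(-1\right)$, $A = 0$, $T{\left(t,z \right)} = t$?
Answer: $-609$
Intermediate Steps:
$u{\left(x \right)} = 0$ ($u{\left(x \right)} = 2 - \left(3 - 5\right) \left(-1\right) = 2 - \left(-2\right) \left(-1\right) = 2 - 2 = 0$)
$q{\left(X,o \right)} = X + 13 o$ ($q{\left(X,o \right)} = \left(0 X + 13 o\right) + X = \left(0 + 13 o\right) + X = 13 o + X = X + 13 o$)
$q{\left(-17,8 \right)} \left(T{\left(-7,-10 \right)} + u{\left(-2 \right)}\right) = \left(-17 + 13 \cdot 8\right) \left(-7 + 0\right) = \left(-17 + 104\right) \left(-7\right) = 87 \left(-7\right) = -609$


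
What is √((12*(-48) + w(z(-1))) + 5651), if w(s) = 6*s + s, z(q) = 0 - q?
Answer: 11*√42 ≈ 71.288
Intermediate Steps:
z(q) = -q
w(s) = 7*s
√((12*(-48) + w(z(-1))) + 5651) = √((12*(-48) + 7*(-1*(-1))) + 5651) = √((-576 + 7*1) + 5651) = √((-576 + 7) + 5651) = √(-569 + 5651) = √5082 = 11*√42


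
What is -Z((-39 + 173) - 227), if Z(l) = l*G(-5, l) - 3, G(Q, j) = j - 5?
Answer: -9111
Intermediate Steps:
G(Q, j) = -5 + j
Z(l) = -3 + l*(-5 + l) (Z(l) = l*(-5 + l) - 3 = -3 + l*(-5 + l))
-Z((-39 + 173) - 227) = -(-3 + ((-39 + 173) - 227)*(-5 + ((-39 + 173) - 227))) = -(-3 + (134 - 227)*(-5 + (134 - 227))) = -(-3 - 93*(-5 - 93)) = -(-3 - 93*(-98)) = -(-3 + 9114) = -1*9111 = -9111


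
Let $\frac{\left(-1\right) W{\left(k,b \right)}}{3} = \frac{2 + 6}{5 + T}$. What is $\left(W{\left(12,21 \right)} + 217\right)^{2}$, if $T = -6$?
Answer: $58081$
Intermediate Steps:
$W{\left(k,b \right)} = 24$ ($W{\left(k,b \right)} = - 3 \frac{2 + 6}{5 - 6} = - 3 \frac{8}{-1} = - 3 \cdot 8 \left(-1\right) = \left(-3\right) \left(-8\right) = 24$)
$\left(W{\left(12,21 \right)} + 217\right)^{2} = \left(24 + 217\right)^{2} = 241^{2} = 58081$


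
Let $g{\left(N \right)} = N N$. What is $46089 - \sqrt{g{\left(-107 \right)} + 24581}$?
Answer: $46089 - \sqrt{36030} \approx 45899.0$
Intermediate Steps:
$g{\left(N \right)} = N^{2}$
$46089 - \sqrt{g{\left(-107 \right)} + 24581} = 46089 - \sqrt{\left(-107\right)^{2} + 24581} = 46089 - \sqrt{11449 + 24581} = 46089 - \sqrt{36030}$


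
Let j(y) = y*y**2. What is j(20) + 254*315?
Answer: 88010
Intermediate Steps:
j(y) = y**3
j(20) + 254*315 = 20**3 + 254*315 = 8000 + 80010 = 88010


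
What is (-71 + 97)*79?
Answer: 2054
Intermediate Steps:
(-71 + 97)*79 = 26*79 = 2054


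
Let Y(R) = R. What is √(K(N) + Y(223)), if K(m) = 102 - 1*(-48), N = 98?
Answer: √373 ≈ 19.313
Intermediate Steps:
K(m) = 150 (K(m) = 102 + 48 = 150)
√(K(N) + Y(223)) = √(150 + 223) = √373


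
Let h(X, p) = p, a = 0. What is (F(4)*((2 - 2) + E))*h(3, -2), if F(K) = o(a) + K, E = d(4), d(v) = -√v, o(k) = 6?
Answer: 40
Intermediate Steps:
E = -2 (E = -√4 = -1*2 = -2)
F(K) = 6 + K
(F(4)*((2 - 2) + E))*h(3, -2) = ((6 + 4)*((2 - 2) - 2))*(-2) = (10*(0 - 2))*(-2) = (10*(-2))*(-2) = -20*(-2) = 40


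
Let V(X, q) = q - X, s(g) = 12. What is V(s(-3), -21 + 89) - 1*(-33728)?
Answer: 33784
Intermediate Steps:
V(s(-3), -21 + 89) - 1*(-33728) = ((-21 + 89) - 1*12) - 1*(-33728) = (68 - 12) + 33728 = 56 + 33728 = 33784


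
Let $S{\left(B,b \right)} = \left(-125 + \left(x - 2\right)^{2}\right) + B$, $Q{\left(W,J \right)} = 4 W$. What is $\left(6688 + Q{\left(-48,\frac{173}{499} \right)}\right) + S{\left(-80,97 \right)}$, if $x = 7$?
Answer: $6316$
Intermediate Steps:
$S{\left(B,b \right)} = -100 + B$ ($S{\left(B,b \right)} = \left(-125 + \left(7 - 2\right)^{2}\right) + B = \left(-125 + 5^{2}\right) + B = \left(-125 + 25\right) + B = -100 + B$)
$\left(6688 + Q{\left(-48,\frac{173}{499} \right)}\right) + S{\left(-80,97 \right)} = \left(6688 + 4 \left(-48\right)\right) - 180 = \left(6688 - 192\right) - 180 = 6496 - 180 = 6316$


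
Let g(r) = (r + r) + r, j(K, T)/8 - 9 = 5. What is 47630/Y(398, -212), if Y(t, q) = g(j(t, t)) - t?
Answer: -23815/31 ≈ -768.23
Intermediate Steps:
j(K, T) = 112 (j(K, T) = 72 + 8*5 = 72 + 40 = 112)
g(r) = 3*r (g(r) = 2*r + r = 3*r)
Y(t, q) = 336 - t (Y(t, q) = 3*112 - t = 336 - t)
47630/Y(398, -212) = 47630/(336 - 1*398) = 47630/(336 - 398) = 47630/(-62) = 47630*(-1/62) = -23815/31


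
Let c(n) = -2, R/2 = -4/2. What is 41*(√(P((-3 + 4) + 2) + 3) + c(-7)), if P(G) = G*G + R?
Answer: -82 + 82*√2 ≈ 33.966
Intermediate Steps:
R = -4 (R = 2*(-4/2) = 2*(-4*½) = 2*(-2) = -4)
P(G) = -4 + G² (P(G) = G*G - 4 = G² - 4 = -4 + G²)
41*(√(P((-3 + 4) + 2) + 3) + c(-7)) = 41*(√((-4 + ((-3 + 4) + 2)²) + 3) - 2) = 41*(√((-4 + (1 + 2)²) + 3) - 2) = 41*(√((-4 + 3²) + 3) - 2) = 41*(√((-4 + 9) + 3) - 2) = 41*(√(5 + 3) - 2) = 41*(√8 - 2) = 41*(2*√2 - 2) = 41*(-2 + 2*√2) = -82 + 82*√2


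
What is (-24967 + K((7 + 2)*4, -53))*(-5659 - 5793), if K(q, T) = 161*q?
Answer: 219546292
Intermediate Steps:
(-24967 + K((7 + 2)*4, -53))*(-5659 - 5793) = (-24967 + 161*((7 + 2)*4))*(-5659 - 5793) = (-24967 + 161*(9*4))*(-11452) = (-24967 + 161*36)*(-11452) = (-24967 + 5796)*(-11452) = -19171*(-11452) = 219546292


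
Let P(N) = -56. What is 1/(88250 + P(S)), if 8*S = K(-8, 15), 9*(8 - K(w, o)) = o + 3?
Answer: 1/88194 ≈ 1.1339e-5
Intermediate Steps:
K(w, o) = 23/3 - o/9 (K(w, o) = 8 - (o + 3)/9 = 8 - (3 + o)/9 = 8 + (-1/3 - o/9) = 23/3 - o/9)
S = 3/4 (S = (23/3 - 1/9*15)/8 = (23/3 - 5/3)/8 = (1/8)*6 = 3/4 ≈ 0.75000)
1/(88250 + P(S)) = 1/(88250 - 56) = 1/88194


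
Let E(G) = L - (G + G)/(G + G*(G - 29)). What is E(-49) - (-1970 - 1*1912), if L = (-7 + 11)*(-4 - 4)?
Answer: 296452/77 ≈ 3850.0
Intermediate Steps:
L = -32 (L = 4*(-8) = -32)
E(G) = -32 - 2*G/(G + G*(-29 + G)) (E(G) = -32 - (G + G)/(G + G*(G - 29)) = -32 - 2*G/(G + G*(-29 + G)))
E(-49) - (-1970 - 1*1912) = 2*(447 - 16*(-49))/(-28 - 49) - (-1970 - 1*1912) = 2*(447 + 784)/(-77) - (-1970 - 1912) = 2*(-1/77)*1231 - 1*(-3882) = -2462/77 + 3882 = 296452/77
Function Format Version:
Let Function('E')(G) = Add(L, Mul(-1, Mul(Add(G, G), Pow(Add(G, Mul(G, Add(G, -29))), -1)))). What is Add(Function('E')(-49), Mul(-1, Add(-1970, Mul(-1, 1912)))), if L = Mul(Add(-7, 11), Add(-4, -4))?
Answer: Rational(296452, 77) ≈ 3850.0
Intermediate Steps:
L = -32 (L = Mul(4, -8) = -32)
Function('E')(G) = Add(-32, Mul(-2, G, Pow(Add(G, Mul(G, Add(-29, G))), -1))) (Function('E')(G) = Add(-32, Mul(-1, Mul(Add(G, G), Pow(Add(G, Mul(G, Add(G, -29))), -1)))) = Add(-32, Mul(-1, Mul(Mul(2, G), Pow(Add(G, Mul(G, Add(-29, G))), -1)))) = Add(-32, Mul(-1, Mul(2, G, Pow(Add(G, Mul(G, Add(-29, G))), -1)))) = Add(-32, Mul(-2, G, Pow(Add(G, Mul(G, Add(-29, G))), -1))))
Add(Function('E')(-49), Mul(-1, Add(-1970, Mul(-1, 1912)))) = Add(Mul(2, Pow(Add(-28, -49), -1), Add(447, Mul(-16, -49))), Mul(-1, Add(-1970, Mul(-1, 1912)))) = Add(Mul(2, Pow(-77, -1), Add(447, 784)), Mul(-1, Add(-1970, -1912))) = Add(Mul(2, Rational(-1, 77), 1231), Mul(-1, -3882)) = Add(Rational(-2462, 77), 3882) = Rational(296452, 77)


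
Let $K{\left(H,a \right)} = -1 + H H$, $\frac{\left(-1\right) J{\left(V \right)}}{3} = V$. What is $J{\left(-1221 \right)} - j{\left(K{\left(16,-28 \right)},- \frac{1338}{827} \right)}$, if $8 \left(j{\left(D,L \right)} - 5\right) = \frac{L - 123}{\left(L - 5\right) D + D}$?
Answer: $\frac{11556611887}{3159280} \approx 3658.0$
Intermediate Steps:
$J{\left(V \right)} = - 3 V$
$K{\left(H,a \right)} = -1 + H^{2}$
$j{\left(D,L \right)} = 5 + \frac{-123 + L}{8 \left(D + D \left(-5 + L\right)\right)}$ ($j{\left(D,L \right)} = 5 + \frac{\left(L - 123\right) \frac{1}{\left(L - 5\right) D + D}}{8} = 5 + \frac{\left(-123 + L\right) \frac{1}{\left(-5 + L\right) D + D}}{8} = 5 + \frac{\left(-123 + L\right) \frac{1}{D \left(-5 + L\right) + D}}{8} = 5 + \frac{\left(-123 + L\right) \frac{1}{D + D \left(-5 + L\right)}}{8} = 5 + \frac{\frac{1}{D + D \left(-5 + L\right)} \left(-123 + L\right)}{8} = 5 + \frac{-123 + L}{8 \left(D + D \left(-5 + L\right)\right)}$)
$J{\left(-1221 \right)} - j{\left(K{\left(16,-28 \right)},- \frac{1338}{827} \right)} = \left(-3\right) \left(-1221\right) - \frac{-123 - \frac{1338}{827} - 160 \left(-1 + 16^{2}\right) + 40 \left(-1 + 16^{2}\right) \left(- \frac{1338}{827}\right)}{8 \left(-1 + 16^{2}\right) \left(-4 - \frac{1338}{827}\right)} = 3663 - \frac{-123 - \frac{1338}{827} - 160 \left(-1 + 256\right) + 40 \left(-1 + 256\right) \left(\left(-1338\right) \frac{1}{827}\right)}{8 \left(-1 + 256\right) \left(-4 - \frac{1338}{827}\right)} = 3663 - \frac{-123 - \frac{1338}{827} - 40800 + 40 \cdot 255 \left(- \frac{1338}{827}\right)}{8 \cdot 255 \left(-4 - \frac{1338}{827}\right)} = 3663 - \frac{1}{8} \cdot \frac{1}{255} \frac{1}{- \frac{4646}{827}} \left(-123 - \frac{1338}{827} - 40800 - \frac{13647600}{827}\right) = 3663 - \frac{1}{8} \cdot \frac{1}{255} \left(- \frac{827}{4646}\right) \left(- \frac{47492259}{827}\right) = 3663 - \frac{15830753}{3159280} = \frac{11556611887}{3159280}$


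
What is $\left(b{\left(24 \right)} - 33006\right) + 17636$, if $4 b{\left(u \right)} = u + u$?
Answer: $-15358$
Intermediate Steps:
$b{\left(u \right)} = \frac{u}{2}$ ($b{\left(u \right)} = \frac{u + u}{4} = \frac{2 u}{4} = \frac{u}{2}$)
$\left(b{\left(24 \right)} - 33006\right) + 17636 = \left(\frac{1}{2} \cdot 24 - 33006\right) + 17636 = \left(12 - 33006\right) + 17636 = -32994 + 17636 = -15358$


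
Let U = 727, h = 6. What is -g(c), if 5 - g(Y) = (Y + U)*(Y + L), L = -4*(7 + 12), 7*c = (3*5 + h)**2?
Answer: -10275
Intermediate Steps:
c = 63 (c = (3*5 + 6)**2/7 = (15 + 6)**2/7 = (1/7)*21**2 = (1/7)*441 = 63)
L = -76 (L = -4*19 = -76)
g(Y) = 5 - (-76 + Y)*(727 + Y) (g(Y) = 5 - (Y + 727)*(Y - 76) = 5 - (727 + Y)*(-76 + Y) = 5 - (-76 + Y)*(727 + Y))
-g(c) = -(55257 - 1*63**2 - 651*63) = -(55257 - 1*3969 - 41013) = -(55257 - 3969 - 41013) = -1*10275 = -10275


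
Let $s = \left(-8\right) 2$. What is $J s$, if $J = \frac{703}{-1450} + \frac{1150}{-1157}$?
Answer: $\frac{19846968}{838825} \approx 23.66$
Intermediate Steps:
$s = -16$
$J = - \frac{2480871}{1677650}$ ($J = 703 \left(- \frac{1}{1450}\right) + 1150 \left(- \frac{1}{1157}\right) = - \frac{703}{1450} - \frac{1150}{1157} = - \frac{2480871}{1677650} \approx -1.4788$)
$J s = \left(- \frac{2480871}{1677650}\right) \left(-16\right) = \frac{19846968}{838825}$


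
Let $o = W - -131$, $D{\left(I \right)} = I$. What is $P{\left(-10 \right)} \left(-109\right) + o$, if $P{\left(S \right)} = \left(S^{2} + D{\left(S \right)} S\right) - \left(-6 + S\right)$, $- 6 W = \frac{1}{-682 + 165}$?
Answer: $- \frac{72627125}{3102} \approx -23413.0$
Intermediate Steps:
$W = \frac{1}{3102}$ ($W = - \frac{1}{6 \left(-682 + 165\right)} = - \frac{1}{6 \left(-517\right)} = \left(- \frac{1}{6}\right) \left(- \frac{1}{517}\right) = \frac{1}{3102} \approx 0.00032237$)
$o = \frac{406363}{3102}$ ($o = \frac{1}{3102} - -131 = \frac{1}{3102} + 131 = \frac{406363}{3102} \approx 131.0$)
$P{\left(S \right)} = 6 - S + 2 S^{2}$ ($P{\left(S \right)} = \left(S^{2} + S S\right) - \left(-6 + S\right) = \left(S^{2} + S^{2}\right) - \left(-6 + S\right) = 2 S^{2} - \left(-6 + S\right) = 6 - S + 2 S^{2}$)
$P{\left(-10 \right)} \left(-109\right) + o = \left(6 - -10 + 2 \left(-10\right)^{2}\right) \left(-109\right) + \frac{406363}{3102} = \left(6 + 10 + 2 \cdot 100\right) \left(-109\right) + \frac{406363}{3102} = \left(6 + 10 + 200\right) \left(-109\right) + \frac{406363}{3102} = 216 \left(-109\right) + \frac{406363}{3102} = -23544 + \frac{406363}{3102} = - \frac{72627125}{3102}$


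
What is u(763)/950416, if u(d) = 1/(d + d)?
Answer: 1/1450334816 ≈ 6.8950e-10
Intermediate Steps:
u(d) = 1/(2*d)
u(763)/950416 = ((1/2)/763)/950416 = ((1/2)*(1/763))*(1/950416) = (1/1526)*(1/950416) = 1/1450334816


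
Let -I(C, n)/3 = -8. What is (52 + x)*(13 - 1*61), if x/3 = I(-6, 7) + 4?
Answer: -6528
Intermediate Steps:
I(C, n) = 24 (I(C, n) = -3*(-8) = 24)
x = 84 (x = 3*(24 + 4) = 3*28 = 84)
(52 + x)*(13 - 1*61) = (52 + 84)*(13 - 1*61) = 136*(13 - 61) = 136*(-48) = -6528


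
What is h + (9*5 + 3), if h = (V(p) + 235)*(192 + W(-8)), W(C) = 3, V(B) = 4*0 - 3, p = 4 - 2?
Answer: 45288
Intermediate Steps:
p = 2
V(B) = -3 (V(B) = 0 - 3 = -3)
h = 45240 (h = (-3 + 235)*(192 + 3) = 232*195 = 45240)
h + (9*5 + 3) = 45240 + (9*5 + 3) = 45240 + (45 + 3) = 45240 + 48 = 45288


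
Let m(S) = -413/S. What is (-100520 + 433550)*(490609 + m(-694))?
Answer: 56695536569385/347 ≈ 1.6339e+11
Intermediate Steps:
(-100520 + 433550)*(490609 + m(-694)) = (-100520 + 433550)*(490609 - 413/(-694)) = 333030*(490609 - 413*(-1/694)) = 333030*(490609 + 413/694) = 333030*(340483059/694) = 56695536569385/347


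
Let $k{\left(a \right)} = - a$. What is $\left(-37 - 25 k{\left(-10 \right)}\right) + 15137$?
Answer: $14850$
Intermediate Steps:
$\left(-37 - 25 k{\left(-10 \right)}\right) + 15137 = \left(-37 - 25 \left(\left(-1\right) \left(-10\right)\right)\right) + 15137 = \left(-37 - 250\right) + 15137 = -287 + 15137 = 14850$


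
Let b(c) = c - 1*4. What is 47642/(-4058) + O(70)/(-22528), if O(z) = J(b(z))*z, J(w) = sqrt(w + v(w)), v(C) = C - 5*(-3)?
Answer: -23821/2029 - 245*sqrt(3)/11264 ≈ -11.778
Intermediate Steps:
b(c) = -4 + c (b(c) = c - 4 = -4 + c)
v(C) = 15 + C (v(C) = C + 15 = 15 + C)
J(w) = sqrt(15 + 2*w) (J(w) = sqrt(w + (15 + w)) = sqrt(15 + 2*w))
O(z) = z*sqrt(7 + 2*z) (O(z) = sqrt(15 + 2*(-4 + z))*z = sqrt(15 + (-8 + 2*z))*z = sqrt(7 + 2*z)*z = z*sqrt(7 + 2*z))
47642/(-4058) + O(70)/(-22528) = 47642/(-4058) + (70*sqrt(7 + 2*70))/(-22528) = 47642*(-1/4058) + (70*sqrt(7 + 140))*(-1/22528) = -23821/2029 + (70*sqrt(147))*(-1/22528) = -23821/2029 + (70*(7*sqrt(3)))*(-1/22528) = -23821/2029 + (490*sqrt(3))*(-1/22528) = -23821/2029 - 245*sqrt(3)/11264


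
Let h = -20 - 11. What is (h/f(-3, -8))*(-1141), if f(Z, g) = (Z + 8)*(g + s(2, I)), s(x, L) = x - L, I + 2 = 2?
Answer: -35371/30 ≈ -1179.0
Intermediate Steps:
I = 0 (I = -2 + 2 = 0)
h = -31
f(Z, g) = (2 + g)*(8 + Z) (f(Z, g) = (Z + 8)*(g + (2 - 1*0)) = (8 + Z)*(g + (2 + 0)) = (8 + Z)*(g + 2) = (8 + Z)*(2 + g) = (2 + g)*(8 + Z))
(h/f(-3, -8))*(-1141) = -31/(16 + 2*(-3) + 8*(-8) - 3*(-8))*(-1141) = -31/(16 - 6 - 64 + 24)*(-1141) = -31/(-30)*(-1141) = -31*(-1/30)*(-1141) = (31/30)*(-1141) = -35371/30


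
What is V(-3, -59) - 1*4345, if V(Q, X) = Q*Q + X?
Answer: -4395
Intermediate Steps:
V(Q, X) = X + Q**2 (V(Q, X) = Q**2 + X = X + Q**2)
V(-3, -59) - 1*4345 = (-59 + (-3)**2) - 1*4345 = (-59 + 9) - 4345 = -50 - 4345 = -4395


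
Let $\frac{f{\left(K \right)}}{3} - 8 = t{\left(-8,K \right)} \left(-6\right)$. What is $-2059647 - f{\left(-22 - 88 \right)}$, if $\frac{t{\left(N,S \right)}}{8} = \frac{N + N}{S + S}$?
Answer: $- \frac{113281329}{55} \approx -2.0597 \cdot 10^{6}$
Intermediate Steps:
$t{\left(N,S \right)} = \frac{8 N}{S}$ ($t{\left(N,S \right)} = 8 \frac{N + N}{S + S} = 8 \frac{2 N}{2 S} = 8 \cdot 2 N \frac{1}{2 S} = 8 \frac{N}{S} = \frac{8 N}{S}$)
$f{\left(K \right)} = 24 + \frac{1152}{K}$ ($f{\left(K \right)} = 24 + 3 \cdot 8 \left(-8\right) \frac{1}{K} \left(-6\right) = 24 + 3 - \frac{64}{K} \left(-6\right) = 24 + 3 \frac{384}{K} = 24 + \frac{1152}{K}$)
$-2059647 - f{\left(-22 - 88 \right)} = -2059647 - \left(24 + \frac{1152}{-22 - 88}\right) = -2059647 - \left(24 + \frac{1152}{-110}\right) = -2059647 - \left(24 + 1152 \left(- \frac{1}{110}\right)\right) = -2059647 - \left(24 - \frac{576}{55}\right) = -2059647 - \frac{744}{55} = - \frac{113281329}{55}$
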